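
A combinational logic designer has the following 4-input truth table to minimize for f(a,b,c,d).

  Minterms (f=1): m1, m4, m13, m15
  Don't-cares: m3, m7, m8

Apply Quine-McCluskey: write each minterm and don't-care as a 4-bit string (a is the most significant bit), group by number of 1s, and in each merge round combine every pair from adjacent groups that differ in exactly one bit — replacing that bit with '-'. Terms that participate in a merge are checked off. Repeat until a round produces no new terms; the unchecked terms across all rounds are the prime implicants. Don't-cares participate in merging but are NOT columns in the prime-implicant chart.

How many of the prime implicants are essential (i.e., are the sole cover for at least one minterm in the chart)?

Round 0: 0001✓ 0011✓ 0100 0111✓ 1000 1101✓ 1111✓
Round 1: -111 0-11 00-1 11-1
PIs = {-111, 0-11, 00-1, 0100, 1000, 11-1}
Coverage chart:
  m1: 00-1 ←essential
  m4: 0100 ←essential
  m13: 11-1 ←essential
  m15: -111,11-1
Essential: 00-1, 0100, 11-1

3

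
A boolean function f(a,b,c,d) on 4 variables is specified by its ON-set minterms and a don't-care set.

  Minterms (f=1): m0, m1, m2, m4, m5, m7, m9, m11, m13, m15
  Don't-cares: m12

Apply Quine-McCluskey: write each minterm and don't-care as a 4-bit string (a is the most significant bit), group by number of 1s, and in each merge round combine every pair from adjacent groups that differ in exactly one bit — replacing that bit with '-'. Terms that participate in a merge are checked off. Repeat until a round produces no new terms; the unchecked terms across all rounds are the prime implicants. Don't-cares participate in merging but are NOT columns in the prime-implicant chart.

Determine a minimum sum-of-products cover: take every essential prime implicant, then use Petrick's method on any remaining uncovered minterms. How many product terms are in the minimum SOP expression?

4

size-2^0 implicants → 0000(✓)  0001(✓)  0010(✓)  0100(✓)  0101(✓)  0111(✓)  1001(✓)  1011(✓)  1100(✓)  1101(✓)  1111(✓)
size-2^1 implicants → -001(✓)  -100(✓)  -101(✓)  -111(✓)  0-00(✓)  0-01(✓)  00-0  000-(✓)  01-1(✓)  010-(✓)  1-01(✓)  1-11(✓)  10-1(✓)  11-1(✓)  110-(✓)
size-2^2 implicants → --01  -1-1  -10-  0-0-  1--1
Unchecked terms (primes): --01, -1-1, -10-, 0-0-, 00-0, 1--1
Minterm coverage:
  m0 ⊆ 0-0-,00-0
  m1 ⊆ --01,0-0-
  m2 ⊆ 00-0 [E]
  m4 ⊆ -10-,0-0-
  m5 ⊆ --01,-1-1,-10-,0-0-
  m7 ⊆ -1-1 [E]
  m9 ⊆ --01,1--1
  m11 ⊆ 1--1 [E]
  m13 ⊆ --01,-1-1,-10-,1--1
  m15 ⊆ -1-1,1--1
E = {-1-1, 00-0, 1--1}
Petrick residual → 0-0-
Cover = bd + a'c' + a'b'd' + ad  |cover|=4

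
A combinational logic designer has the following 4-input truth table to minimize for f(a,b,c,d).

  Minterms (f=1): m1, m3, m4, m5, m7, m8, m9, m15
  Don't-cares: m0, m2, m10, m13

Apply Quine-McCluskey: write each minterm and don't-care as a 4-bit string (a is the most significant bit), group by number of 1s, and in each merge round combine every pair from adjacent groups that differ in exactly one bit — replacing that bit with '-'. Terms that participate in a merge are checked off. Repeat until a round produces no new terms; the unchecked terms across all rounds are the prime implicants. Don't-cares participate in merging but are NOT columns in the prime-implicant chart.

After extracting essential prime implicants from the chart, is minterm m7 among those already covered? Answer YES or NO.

[col 0] 0000*, 0001*, 0010*, 0011*, 0100*, 0101*, 0111*, 1000*, 1001*, 1010*, 1101*, 1111*
[col 1] -000*, -001*, -010*, -101*, -111*, 0-00*, 0-01*, 0-11*, 00-0*, 00-1*, 000-*, 001-*, 01-1*, 010-*, 1-01*, 10-0*, 100-*, 11-1*
[col 2] --01, -0-0, -00-, -1-1, 0--1, 0-0-, 00--
Prime implicants: --01, -0-0, -00-, -1-1, 0--1, 0-0-, 00--
PI chart (minterm → PIs covering it):
  1 | --01,-00-,0--1,0-0-,00--
  3 | 0--1,00--
  4 | 0-0-  (sole → essential)
  5 | --01,-1-1,0--1,0-0-
  7 | -1-1,0--1
  8 | -0-0,-00-
  9 | --01,-00-
  15 | -1-1  (sole → essential)
Essential prime implicants: -1-1, 0-0-

YES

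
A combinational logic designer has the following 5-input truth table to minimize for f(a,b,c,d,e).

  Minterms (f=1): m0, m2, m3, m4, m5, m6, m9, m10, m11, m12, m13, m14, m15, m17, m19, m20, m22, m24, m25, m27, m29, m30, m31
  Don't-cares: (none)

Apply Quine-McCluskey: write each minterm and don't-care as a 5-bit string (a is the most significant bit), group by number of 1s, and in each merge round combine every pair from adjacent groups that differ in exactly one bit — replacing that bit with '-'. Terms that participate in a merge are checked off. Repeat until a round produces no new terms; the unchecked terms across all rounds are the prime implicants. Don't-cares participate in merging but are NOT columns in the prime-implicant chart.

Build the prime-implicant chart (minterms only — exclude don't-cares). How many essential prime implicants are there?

Round 0: 00000✓ 00010✓ 00011✓ 00100✓ 00101✓ 00110✓ 01001✓ 01010✓ 01011✓ 01100✓ 01101✓ 01110✓ 01111✓ 10001✓ 10011✓ 10100✓ 10110✓ 11000✓ 11001✓ 11011✓ 11101✓ 11110✓ 11111✓
Round 1: -0011✓ -0100✓ -0110✓ -1001✓ -1011✓ -1101✓ -1110✓ -1111✓ 0-010✓ 0-011✓ 0-100✓ 0-101✓ 0-110✓ 00-00✓ 00-10✓ 000-0✓ 0001-✓ 001-0✓ 0010-✓ 01-01✓ 01-10✓ 01-11✓ 010-1✓ 0101-✓ 011-0✓ 011-1✓ 0110-✓ 0111-✓ 1-001✓ 1-011✓ 1-110✓ 100-1✓ 101-0✓ 11-01✓ 11-11✓ 110-1✓ 1100- 111-1✓ 1111-✓
Round 2: --011 --110 -01-0 -1-01✓ -1-11✓ -10-1✓ -11-1✓ -111- 0--10 0-01- 0-1-0 0-10- 00--0 01--1✓ 01-1- 011-- 1-0-1 11--1✓
Round 3: -1--1
PIs = {--011, --110, -01-0, -1--1, -111-, 0--10, 0-01-, 0-1-0, 0-10-, 00--0, 01-1-, 011--, 1-0-1, 1100-}
Coverage chart:
  m0: 00--0 ←essential
  m2: 0--10,0-01-,00--0
  m3: --011,0-01-
  m4: -01-0,0-1-0,0-10-,00--0
  m5: 0-10- ←essential
  m6: --110,-01-0,0--10,0-1-0,00--0
  m9: -1--1 ←essential
  m10: 0--10,0-01-,01-1-
  m11: --011,-1--1,0-01-,01-1-
  m12: 0-1-0,0-10-,011--
  m13: -1--1,0-10-,011--
  m14: --110,-111-,0--10,0-1-0,01-1-,011--
  m15: -1--1,-111-,01-1-,011--
  m17: 1-0-1 ←essential
  m19: --011,1-0-1
  m20: -01-0 ←essential
  m22: --110,-01-0
  m24: 1100- ←essential
  m25: -1--1,1-0-1,1100-
  m27: --011,-1--1,1-0-1
  m29: -1--1 ←essential
  m30: --110,-111-
  m31: -1--1,-111-
Essential: -01-0, -1--1, 0-10-, 00--0, 1-0-1, 1100-

6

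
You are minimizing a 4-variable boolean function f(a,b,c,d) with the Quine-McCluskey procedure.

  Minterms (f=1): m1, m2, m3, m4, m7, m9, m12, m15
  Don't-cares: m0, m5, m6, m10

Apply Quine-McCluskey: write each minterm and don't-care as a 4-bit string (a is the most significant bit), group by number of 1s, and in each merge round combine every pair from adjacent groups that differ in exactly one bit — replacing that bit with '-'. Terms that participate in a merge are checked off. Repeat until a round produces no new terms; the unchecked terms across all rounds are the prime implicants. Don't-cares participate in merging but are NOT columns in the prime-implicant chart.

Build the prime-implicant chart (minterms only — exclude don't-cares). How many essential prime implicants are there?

[col 0] 0000*, 0001*, 0010*, 0011*, 0100*, 0101*, 0110*, 0111*, 1001*, 1010*, 1100*, 1111*
[col 1] -001, -010, -100, -111, 0-00*, 0-01*, 0-10*, 0-11*, 00-0*, 00-1*, 000-*, 001-*, 01-0*, 01-1*, 010-*, 011-*
[col 2] 0--0*, 0--1*, 0-0-*, 0-1-*, 00--*, 01--*
[col 3] 0---
Prime implicants: -001, -010, -100, -111, 0---
PI chart (minterm → PIs covering it):
  1 | -001,0---
  2 | -010,0---
  3 | 0---  (sole → essential)
  4 | -100,0---
  7 | -111,0---
  9 | -001  (sole → essential)
  12 | -100  (sole → essential)
  15 | -111  (sole → essential)
Essential prime implicants: -001, -100, -111, 0---

4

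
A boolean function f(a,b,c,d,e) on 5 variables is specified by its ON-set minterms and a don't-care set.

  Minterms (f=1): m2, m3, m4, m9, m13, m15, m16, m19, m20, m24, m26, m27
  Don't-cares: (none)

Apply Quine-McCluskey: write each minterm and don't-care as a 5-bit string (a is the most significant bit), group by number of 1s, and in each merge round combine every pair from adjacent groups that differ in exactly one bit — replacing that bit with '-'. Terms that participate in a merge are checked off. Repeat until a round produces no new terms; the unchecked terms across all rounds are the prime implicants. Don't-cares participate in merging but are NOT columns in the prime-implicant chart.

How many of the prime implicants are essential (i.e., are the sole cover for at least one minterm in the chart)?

4

Round 0: 00010✓ 00011✓ 00100✓ 01001✓ 01101✓ 01111✓ 10000✓ 10011✓ 10100✓ 11000✓ 11010✓ 11011✓
Round 1: -0011 -0100 0001- 01-01 011-1 1-000 1-011 10-00 110-0 1101-
PIs = {-0011, -0100, 0001-, 01-01, 011-1, 1-000, 1-011, 10-00, 110-0, 1101-}
Coverage chart:
  m2: 0001- ←essential
  m3: -0011,0001-
  m4: -0100 ←essential
  m9: 01-01 ←essential
  m13: 01-01,011-1
  m15: 011-1 ←essential
  m16: 1-000,10-00
  m19: -0011,1-011
  m20: -0100,10-00
  m24: 1-000,110-0
  m26: 110-0,1101-
  m27: 1-011,1101-
Essential: -0100, 0001-, 01-01, 011-1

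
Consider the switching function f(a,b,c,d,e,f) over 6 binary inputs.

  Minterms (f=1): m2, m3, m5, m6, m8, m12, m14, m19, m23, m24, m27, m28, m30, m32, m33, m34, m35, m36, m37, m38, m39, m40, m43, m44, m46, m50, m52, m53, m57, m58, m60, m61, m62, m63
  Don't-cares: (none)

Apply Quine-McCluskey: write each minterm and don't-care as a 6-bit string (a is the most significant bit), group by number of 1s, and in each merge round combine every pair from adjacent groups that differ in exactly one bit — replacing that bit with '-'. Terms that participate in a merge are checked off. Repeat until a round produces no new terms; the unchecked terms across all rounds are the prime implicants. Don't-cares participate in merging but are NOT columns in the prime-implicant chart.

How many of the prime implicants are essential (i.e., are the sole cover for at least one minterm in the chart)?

9

size-2^0 implicants → 000010(✓)  000011(✓)  000101(✓)  000110(✓)  001000(✓)  001100(✓)  001110(✓)  010011(✓)  010111(✓)  011000(✓)  011011(✓)  011100(✓)  011110(✓)  100000(✓)  100001(✓)  100010(✓)  100011(✓)  100100(✓)  100101(✓)  100110(✓)  100111(✓)  101000(✓)  101011(✓)  101100(✓)  101110(✓)  110010(✓)  110100(✓)  110101(✓)  111001(✓)  111010(✓)  111100(✓)  111101(✓)  111110(✓)  111111(✓)
size-2^1 implicants → -00010(✓)  -00011(✓)  -00101  -00110(✓)  -01000(✓)  -01100(✓)  -01110(✓)  -11100(✓)  -11110(✓)  0-0011  0-1000(✓)  0-1100(✓)  0-1110(✓)  00-110(✓)  000-10(✓)  00001-(✓)  001-00(✓)  0011-0(✓)  01-011  010-11  011-00(✓)  0111-0(✓)  1-0010  1-0100(✓)  1-0101(✓)  1-1100(✓)  1-1110(✓)  10-000(✓)  10-011  10-100(✓)  10-110(✓)  100-00(✓)  100-01(✓)  100-10(✓)  100-11(✓)  1000-0(✓)  1000-1(✓)  10000-(✓)  10001-(✓)  1001-0(✓)  1001-1(✓)  10010-(✓)  10011-(✓)  101-00(✓)  1011-0(✓)  11-010  11-100(✓)  11-101(✓)  11010-(✓)  111-01  111-10  1111-0(✓)  1111-1(✓)  11110-(✓)  11111-(✓)
size-2^2 implicants → --1100(✓)  --1110(✓)  -0-110  -00-10  -0001-  -01-00  -011-0(✓)  -111-0(✓)  0-1-00  0-11-0(✓)  1--100  1-010-  1-11-0(✓)  10--00  10-1-0  100--0(✓)  100--1(✓)  100-0-(✓)  100-1-(✓)  1000--(✓)  1001--(✓)  11-10-  1111--
size-2^3 implicants → --11-0  100---
Unchecked terms (primes): --11-0, -0-110, -00-10, -0001-, -00101, -01-00, 0-0011, 0-1-00, 01-011, 010-11, 1--100, 1-0010, 1-010-, 10--00, 10-011, 10-1-0, 100---, 11-010, 11-10-, 111-01, 111-10, 1111--
Minterm coverage:
  m2 ⊆ -00-10,-0001-
  m3 ⊆ -0001-,0-0011
  m5 ⊆ -00101 [E]
  m6 ⊆ -0-110,-00-10
  m8 ⊆ -01-00,0-1-00
  m12 ⊆ --11-0,-01-00,0-1-00
  m14 ⊆ --11-0,-0-110
  m19 ⊆ 0-0011,01-011,010-11
  m23 ⊆ 010-11 [E]
  m24 ⊆ 0-1-00 [E]
  m27 ⊆ 01-011 [E]
  m28 ⊆ --11-0,0-1-00
  m30 ⊆ --11-0 [E]
  m32 ⊆ 10--00,100---
  m33 ⊆ 100--- [E]
  m34 ⊆ -00-10,-0001-,1-0010,100---
  m35 ⊆ -0001-,10-011,100---
  m36 ⊆ 1--100,1-010-,10--00,10-1-0,100---
  m37 ⊆ -00101,1-010-,100---
  m38 ⊆ -0-110,-00-10,10-1-0,100---
  m39 ⊆ 100--- [E]
  m40 ⊆ -01-00,10--00
  m43 ⊆ 10-011 [E]
  m44 ⊆ --11-0,-01-00,1--100,10--00,10-1-0
  m46 ⊆ --11-0,-0-110,10-1-0
  m50 ⊆ 1-0010,11-010
  m52 ⊆ 1--100,1-010-,11-10-
  m53 ⊆ 1-010-,11-10-
  m57 ⊆ 111-01 [E]
  m58 ⊆ 11-010,111-10
  m60 ⊆ --11-0,1--100,11-10-,1111--
  m61 ⊆ 11-10-,111-01,1111--
  m62 ⊆ --11-0,111-10,1111--
  m63 ⊆ 1111-- [E]
E = {--11-0, -00101, 0-1-00, 01-011, 010-11, 10-011, 100---, 111-01, 1111--}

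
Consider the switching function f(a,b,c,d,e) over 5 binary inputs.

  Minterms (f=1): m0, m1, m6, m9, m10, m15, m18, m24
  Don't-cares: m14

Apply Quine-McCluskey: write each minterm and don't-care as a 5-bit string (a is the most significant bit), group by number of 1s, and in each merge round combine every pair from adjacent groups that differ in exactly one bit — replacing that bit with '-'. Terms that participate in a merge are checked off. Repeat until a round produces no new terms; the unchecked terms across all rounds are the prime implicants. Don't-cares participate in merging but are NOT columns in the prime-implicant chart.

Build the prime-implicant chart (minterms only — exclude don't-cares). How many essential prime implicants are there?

7

[col 0] 00000*, 00001*, 00110*, 01001*, 01010*, 01110*, 01111*, 10010, 11000
[col 1] 0-001, 0-110, 0000-, 01-10, 0111-
Prime implicants: 0-001, 0-110, 0000-, 01-10, 0111-, 10010, 11000
PI chart (minterm → PIs covering it):
  0 | 0000-  (sole → essential)
  1 | 0-001,0000-
  6 | 0-110  (sole → essential)
  9 | 0-001  (sole → essential)
  10 | 01-10  (sole → essential)
  15 | 0111-  (sole → essential)
  18 | 10010  (sole → essential)
  24 | 11000  (sole → essential)
Essential prime implicants: 0-001, 0-110, 0000-, 01-10, 0111-, 10010, 11000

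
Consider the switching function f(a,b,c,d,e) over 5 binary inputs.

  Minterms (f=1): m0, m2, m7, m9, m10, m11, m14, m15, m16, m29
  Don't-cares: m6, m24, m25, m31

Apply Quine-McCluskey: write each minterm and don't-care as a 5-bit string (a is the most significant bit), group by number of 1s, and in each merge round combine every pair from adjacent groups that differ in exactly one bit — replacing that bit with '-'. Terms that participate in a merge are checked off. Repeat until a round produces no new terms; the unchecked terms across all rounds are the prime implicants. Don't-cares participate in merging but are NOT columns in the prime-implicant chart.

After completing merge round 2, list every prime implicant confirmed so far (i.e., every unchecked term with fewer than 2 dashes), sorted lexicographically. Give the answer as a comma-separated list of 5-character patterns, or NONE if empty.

[col 0] 00000*, 00010*, 00110*, 00111*, 01001*, 01010*, 01011*, 01110*, 01111*, 10000*, 11000*, 11001*, 11101*, 11111*
[col 1] -0000, -1001, -1111, 0-010*, 0-110*, 0-111*, 00-10*, 000-0, 0011-*, 01-10*, 01-11*, 010-1, 0101-*, 0111-*, 1-000, 11-01, 1100-, 111-1
[col 2] 0--10, 0-11-, 01-1-
Prime implicants: -0000, -1001, -1111, 0--10, 0-11-, 000-0, 01-1-, 010-1, 1-000, 11-01, 1100-, 111-1

-0000, -1001, -1111, 000-0, 010-1, 1-000, 11-01, 1100-, 111-1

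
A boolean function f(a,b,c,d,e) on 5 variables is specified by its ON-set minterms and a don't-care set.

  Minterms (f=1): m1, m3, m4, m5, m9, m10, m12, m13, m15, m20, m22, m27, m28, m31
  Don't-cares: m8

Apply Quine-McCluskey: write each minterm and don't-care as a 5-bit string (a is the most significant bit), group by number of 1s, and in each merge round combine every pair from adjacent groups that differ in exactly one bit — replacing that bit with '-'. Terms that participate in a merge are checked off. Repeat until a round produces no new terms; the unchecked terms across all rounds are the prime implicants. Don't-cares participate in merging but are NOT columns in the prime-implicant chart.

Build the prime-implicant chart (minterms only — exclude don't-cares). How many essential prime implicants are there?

Round 0: 00001✓ 00011✓ 00100✓ 00101✓ 01000✓ 01001✓ 01010✓ 01100✓ 01101✓ 01111✓ 10100✓ 10110✓ 11011✓ 11100✓ 11111✓
Round 1: -0100✓ -1100✓ -1111 0-001✓ 0-100✓ 0-101✓ 00-01✓ 000-1 0010-✓ 01-00✓ 01-01✓ 010-0 0100-✓ 011-1 0110-✓ 1-100✓ 101-0 11-11
Round 2: --100 0--01 0-10- 01-0-
PIs = {--100, -1111, 0--01, 0-10-, 000-1, 01-0-, 010-0, 011-1, 101-0, 11-11}
Coverage chart:
  m1: 0--01,000-1
  m3: 000-1 ←essential
  m4: --100,0-10-
  m5: 0--01,0-10-
  m9: 0--01,01-0-
  m10: 010-0 ←essential
  m12: --100,0-10-,01-0-
  m13: 0--01,0-10-,01-0-,011-1
  m15: -1111,011-1
  m20: --100,101-0
  m22: 101-0 ←essential
  m27: 11-11 ←essential
  m28: --100 ←essential
  m31: -1111,11-11
Essential: --100, 000-1, 010-0, 101-0, 11-11

5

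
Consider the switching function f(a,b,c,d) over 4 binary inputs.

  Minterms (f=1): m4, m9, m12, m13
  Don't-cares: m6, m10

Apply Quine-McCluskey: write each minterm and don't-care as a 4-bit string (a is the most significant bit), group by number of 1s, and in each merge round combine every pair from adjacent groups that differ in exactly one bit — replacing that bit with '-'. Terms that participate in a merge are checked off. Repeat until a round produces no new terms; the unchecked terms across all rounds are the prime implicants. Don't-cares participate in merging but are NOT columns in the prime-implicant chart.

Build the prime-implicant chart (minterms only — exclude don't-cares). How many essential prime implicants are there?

Round 0: 0100✓ 0110✓ 1001✓ 1010 1100✓ 1101✓
Round 1: -100 01-0 1-01 110-
PIs = {-100, 01-0, 1-01, 1010, 110-}
Coverage chart:
  m4: -100,01-0
  m9: 1-01 ←essential
  m12: -100,110-
  m13: 1-01,110-
Essential: 1-01

1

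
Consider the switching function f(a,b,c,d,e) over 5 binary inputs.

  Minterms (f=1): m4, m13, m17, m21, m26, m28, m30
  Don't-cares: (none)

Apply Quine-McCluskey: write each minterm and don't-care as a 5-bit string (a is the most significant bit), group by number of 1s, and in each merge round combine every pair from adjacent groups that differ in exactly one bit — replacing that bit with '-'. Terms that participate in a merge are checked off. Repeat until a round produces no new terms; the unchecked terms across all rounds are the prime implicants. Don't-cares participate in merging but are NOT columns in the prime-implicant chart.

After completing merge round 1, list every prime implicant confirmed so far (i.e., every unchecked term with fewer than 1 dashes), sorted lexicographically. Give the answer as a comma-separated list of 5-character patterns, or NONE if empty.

size-2^0 implicants → 00100  01101  10001(✓)  10101(✓)  11010(✓)  11100(✓)  11110(✓)
size-2^1 implicants → 10-01  11-10  111-0
Unchecked terms (primes): 00100, 01101, 10-01, 11-10, 111-0

00100, 01101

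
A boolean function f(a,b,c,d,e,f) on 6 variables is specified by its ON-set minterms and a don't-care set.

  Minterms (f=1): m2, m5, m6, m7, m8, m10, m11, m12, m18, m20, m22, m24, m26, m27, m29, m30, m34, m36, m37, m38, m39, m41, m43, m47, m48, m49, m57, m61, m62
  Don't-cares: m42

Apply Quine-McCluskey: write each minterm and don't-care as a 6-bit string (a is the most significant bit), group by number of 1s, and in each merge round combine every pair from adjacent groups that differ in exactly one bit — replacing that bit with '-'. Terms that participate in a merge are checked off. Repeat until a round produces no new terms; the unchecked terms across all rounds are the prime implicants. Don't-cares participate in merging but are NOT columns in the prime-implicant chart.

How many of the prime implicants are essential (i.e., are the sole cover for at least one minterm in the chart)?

9

Round 0: 000010✓ 000101✓ 000110✓ 000111✓ 001000✓ 001010✓ 001011✓ 001100✓ 010010✓ 010100✓ 010110✓ 011000✓ 011010✓ 011011✓ 011101✓ 011110✓ 100010✓ 100100✓ 100101✓ 100110✓ 100111✓ 101001✓ 101010✓ 101011✓ 101111✓ 110000✓ 110001✓ 111001✓ 111101✓ 111110✓
Round 1: -00010✓ -00101✓ -00110✓ -00111✓ -01010✓ -01011✓ -11101 -11110 0-0010✓ 0-0110✓ 0-1000✓ 0-1010✓ 0-1011✓ 00-010✓ 000-10✓ 0001-1✓ 00011-✓ 001-00 0010-0✓ 00101-✓ 01-010✓ 01-110✓ 010-10✓ 0101-0 011-10✓ 0110-0✓ 01101-✓ 1-1001 10-010✓ 10-111 100-10✓ 1001-0✓ 1001-1✓ 10010-✓ 10011-✓ 101-11 1010-1 10101-✓ 11-001 11000- 111-01
Round 2: -0-010 -00-10 -001-1 -0011- -0101- 0--010 0-0-10 0-10-0 0-101- 01--10 1001--
PIs = {-0-010, -00-10, -001-1, -0011-, -0101-, -11101, -11110, 0--010, 0-0-10, 0-10-0, 0-101-, 001-00, 01--10, 0101-0, 1-1001, 10-111, 1001--, 101-11, 1010-1, 11-001, 11000-, 111-01}
Coverage chart:
  m2: -0-010,-00-10,0--010,0-0-10
  m5: -001-1 ←essential
  m6: -00-10,-0011-,0-0-10
  m7: -001-1,-0011-
  m8: 0-10-0,001-00
  m10: -0-010,-0101-,0--010,0-10-0,0-101-
  m11: -0101-,0-101-
  m12: 001-00 ←essential
  m18: 0--010,0-0-10,01--10
  m20: 0101-0 ←essential
  m22: 0-0-10,01--10,0101-0
  m24: 0-10-0 ←essential
  m26: 0--010,0-10-0,0-101-,01--10
  m27: 0-101- ←essential
  m29: -11101 ←essential
  m30: -11110,01--10
  m34: -0-010,-00-10
  m36: 1001-- ←essential
  m37: -001-1,1001--
  m38: -00-10,-0011-,1001--
  m39: -001-1,-0011-,10-111,1001--
  m41: 1-1001,1010-1
  m43: -0101-,101-11,1010-1
  m47: 10-111,101-11
  m48: 11000- ←essential
  m49: 11-001,11000-
  m57: 1-1001,11-001,111-01
  m61: -11101,111-01
  m62: -11110 ←essential
Essential: -001-1, -11101, -11110, 0-10-0, 0-101-, 001-00, 0101-0, 1001--, 11000-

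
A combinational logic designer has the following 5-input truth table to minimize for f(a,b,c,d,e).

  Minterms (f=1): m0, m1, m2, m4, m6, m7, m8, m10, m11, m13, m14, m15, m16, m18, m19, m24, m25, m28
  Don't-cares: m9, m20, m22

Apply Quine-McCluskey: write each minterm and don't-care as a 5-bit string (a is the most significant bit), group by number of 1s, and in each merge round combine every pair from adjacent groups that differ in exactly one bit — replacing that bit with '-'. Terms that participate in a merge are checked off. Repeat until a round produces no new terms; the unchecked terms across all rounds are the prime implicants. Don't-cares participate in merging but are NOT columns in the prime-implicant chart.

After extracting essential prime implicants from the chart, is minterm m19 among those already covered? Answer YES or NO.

YES

Round 0: 00000✓ 00001✓ 00010✓ 00100✓ 00110✓ 00111✓ 01000✓ 01001✓ 01010✓ 01011✓ 01101✓ 01110✓ 01111✓ 10000✓ 10010✓ 10011✓ 10100✓ 10110✓ 11000✓ 11001✓ 11100✓
Round 1: -0000✓ -0010✓ -0100✓ -0110✓ -1000✓ -1001✓ 0-000✓ 0-001✓ 0-010✓ 0-110✓ 0-111✓ 00-00✓ 00-10✓ 000-0✓ 0000-✓ 001-0✓ 0011-✓ 01-01✓ 01-10✓ 01-11✓ 010-0✓ 010-1✓ 0100-✓ 0101-✓ 011-1✓ 0111-✓ 1-000✓ 1-100✓ 10-00✓ 10-10✓ 100-0✓ 1001- 101-0✓ 11-00✓ 1100-✓
Round 2: --000 -0-00✓ -0-10✓ -00-0✓ -01-0✓ -100- 0--10 0-0-0 0-00- 0-11- 00--0✓ 01--1 01-1- 010-- 1--00 10--0✓
Round 3: -0--0
PIs = {--000, -0--0, -100-, 0--10, 0-0-0, 0-00-, 0-11-, 01--1, 01-1-, 010--, 1--00, 1001-}
Coverage chart:
  m0: --000,-0--0,0-0-0,0-00-
  m1: 0-00- ←essential
  m2: -0--0,0--10,0-0-0
  m4: -0--0 ←essential
  m6: -0--0,0--10,0-11-
  m7: 0-11- ←essential
  m8: --000,-100-,0-0-0,0-00-,010--
  m10: 0--10,0-0-0,01-1-,010--
  m11: 01--1,01-1-,010--
  m13: 01--1 ←essential
  m14: 0--10,0-11-,01-1-
  m15: 0-11-,01--1,01-1-
  m16: --000,-0--0,1--00
  m18: -0--0,1001-
  m19: 1001- ←essential
  m24: --000,-100-,1--00
  m25: -100- ←essential
  m28: 1--00 ←essential
Essential: -0--0, -100-, 0-00-, 0-11-, 01--1, 1--00, 1001-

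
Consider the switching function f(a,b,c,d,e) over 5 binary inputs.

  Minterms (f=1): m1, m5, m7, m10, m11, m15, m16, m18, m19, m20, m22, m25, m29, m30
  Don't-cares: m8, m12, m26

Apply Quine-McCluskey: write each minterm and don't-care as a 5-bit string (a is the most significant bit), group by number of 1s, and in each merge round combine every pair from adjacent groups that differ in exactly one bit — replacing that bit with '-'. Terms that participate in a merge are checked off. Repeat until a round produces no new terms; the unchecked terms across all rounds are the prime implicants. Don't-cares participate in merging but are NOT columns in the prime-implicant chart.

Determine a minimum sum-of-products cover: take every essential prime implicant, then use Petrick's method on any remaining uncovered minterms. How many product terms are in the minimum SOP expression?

7

Round 0: 00001✓ 00101✓ 00111✓ 01000✓ 01010✓ 01011✓ 01100✓ 01111✓ 10000✓ 10010✓ 10011✓ 10100✓ 10110✓ 11001✓ 11010✓ 11101✓ 11110✓
Round 1: -1010 0-111 00-01 001-1 01-00 01-11 010-0 0101- 1-010✓ 1-110✓ 10-00✓ 10-10✓ 100-0✓ 1001- 101-0✓ 11-01 11-10✓
Round 2: 1--10 10--0
PIs = {-1010, 0-111, 00-01, 001-1, 01-00, 01-11, 010-0, 0101-, 1--10, 10--0, 1001-, 11-01}
Coverage chart:
  m1: 00-01 ←essential
  m5: 00-01,001-1
  m7: 0-111,001-1
  m10: -1010,010-0,0101-
  m11: 01-11,0101-
  m15: 0-111,01-11
  m16: 10--0 ←essential
  m18: 1--10,10--0,1001-
  m19: 1001- ←essential
  m20: 10--0 ←essential
  m22: 1--10,10--0
  m25: 11-01 ←essential
  m29: 11-01 ←essential
  m30: 1--10 ←essential
Essential: 00-01, 1--10, 10--0, 1001-, 11-01
Petrick residual → 0-111, 0101-
Min cover (7 terms): a'cde + a'b'd'e + a'bc'd + ade' + ab'e' + ab'c'd + abd'e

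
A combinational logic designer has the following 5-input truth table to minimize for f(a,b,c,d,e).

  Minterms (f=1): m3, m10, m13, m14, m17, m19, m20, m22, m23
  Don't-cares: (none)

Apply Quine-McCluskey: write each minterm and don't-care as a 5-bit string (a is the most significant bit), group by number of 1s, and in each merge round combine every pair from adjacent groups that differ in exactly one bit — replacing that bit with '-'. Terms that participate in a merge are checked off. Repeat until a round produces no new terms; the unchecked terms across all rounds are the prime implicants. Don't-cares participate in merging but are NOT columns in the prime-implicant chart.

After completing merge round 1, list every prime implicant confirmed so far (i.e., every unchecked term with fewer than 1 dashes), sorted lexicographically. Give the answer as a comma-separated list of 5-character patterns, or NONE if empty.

01101

size-2^0 implicants → 00011(✓)  01010(✓)  01101  01110(✓)  10001(✓)  10011(✓)  10100(✓)  10110(✓)  10111(✓)
size-2^1 implicants → -0011  01-10  10-11  100-1  101-0  1011-
Unchecked terms (primes): -0011, 01-10, 01101, 10-11, 100-1, 101-0, 1011-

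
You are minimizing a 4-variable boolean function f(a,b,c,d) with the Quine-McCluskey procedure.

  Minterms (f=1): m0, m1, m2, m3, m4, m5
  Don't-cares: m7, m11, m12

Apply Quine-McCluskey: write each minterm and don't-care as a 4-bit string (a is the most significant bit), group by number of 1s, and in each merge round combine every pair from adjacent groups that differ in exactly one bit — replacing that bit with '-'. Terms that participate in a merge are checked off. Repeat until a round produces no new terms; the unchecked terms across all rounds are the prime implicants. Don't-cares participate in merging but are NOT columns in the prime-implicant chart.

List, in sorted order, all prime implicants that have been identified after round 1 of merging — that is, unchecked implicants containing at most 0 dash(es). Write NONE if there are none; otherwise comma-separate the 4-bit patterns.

size-2^0 implicants → 0000(✓)  0001(✓)  0010(✓)  0011(✓)  0100(✓)  0101(✓)  0111(✓)  1011(✓)  1100(✓)
size-2^1 implicants → -011  -100  0-00(✓)  0-01(✓)  0-11(✓)  00-0(✓)  00-1(✓)  000-(✓)  001-(✓)  01-1(✓)  010-(✓)
size-2^2 implicants → 0--1  0-0-  00--
Unchecked terms (primes): -011, -100, 0--1, 0-0-, 00--

NONE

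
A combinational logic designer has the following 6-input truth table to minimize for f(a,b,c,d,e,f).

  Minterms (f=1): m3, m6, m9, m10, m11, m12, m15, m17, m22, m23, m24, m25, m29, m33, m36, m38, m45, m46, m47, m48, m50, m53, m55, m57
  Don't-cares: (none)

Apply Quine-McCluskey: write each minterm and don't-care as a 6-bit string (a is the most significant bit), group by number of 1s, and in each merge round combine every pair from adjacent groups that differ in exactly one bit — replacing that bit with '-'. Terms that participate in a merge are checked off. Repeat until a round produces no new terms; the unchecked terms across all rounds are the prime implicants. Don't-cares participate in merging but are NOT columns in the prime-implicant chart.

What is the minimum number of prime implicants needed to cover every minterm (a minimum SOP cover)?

17

Round 0: 000011✓ 000110✓ 001001✓ 001010✓ 001011✓ 001100 001111✓ 010001✓ 010110✓ 010111✓ 011000✓ 011001✓ 011101✓ 100001 100100✓ 100110✓ 101101✓ 101110✓ 101111✓ 110000✓ 110010✓ 110101✓ 110111✓ 111001✓
Round 1: -00110 -01111 -10111 -11001 0-0110 0-1001 00-011 001-11 0010-1 00101- 01-001 01011- 011-01 01100- 10-110 1001-0 1011-1 10111- 1100-0 1101-1
PIs = {-00110, -01111, -10111, -11001, 0-0110, 0-1001, 00-011, 001-11, 0010-1, 00101-, 001100, 01-001, 01011-, 011-01, 01100-, 10-110, 100001, 1001-0, 1011-1, 10111-, 1100-0, 1101-1}
Coverage chart:
  m3: 00-011 ←essential
  m6: -00110,0-0110
  m9: 0-1001,0010-1
  m10: 00101- ←essential
  m11: 00-011,001-11,0010-1,00101-
  m12: 001100 ←essential
  m15: -01111,001-11
  m17: 01-001 ←essential
  m22: 0-0110,01011-
  m23: -10111,01011-
  m24: 01100- ←essential
  m25: -11001,0-1001,01-001,011-01,01100-
  m29: 011-01 ←essential
  m33: 100001 ←essential
  m36: 1001-0 ←essential
  m38: -00110,10-110,1001-0
  m45: 1011-1 ←essential
  m46: 10-110,10111-
  m47: -01111,1011-1,10111-
  m48: 1100-0 ←essential
  m50: 1100-0 ←essential
  m53: 1101-1 ←essential
  m55: -10111,1101-1
  m57: -11001 ←essential
Essential: -11001, 00-011, 00101-, 001100, 01-001, 011-01, 01100-, 100001, 1001-0, 1011-1, 1100-0, 1101-1
Petrick residual → -00110, -01111, 0-1001, 01011-, 10-110
Min cover (17 terms): b'c'def' + b'cdef + bcd'e'f + a'cd'e'f + a'b'd'ef + a'b'cd'e + a'b'cde'f' + a'bd'e'f + a'bc'de + a'bce'f + a'bcd'e' + ab'def' + ab'c'd'e'f + ab'c'df' + ab'cdf + abc'd'f' + abc'df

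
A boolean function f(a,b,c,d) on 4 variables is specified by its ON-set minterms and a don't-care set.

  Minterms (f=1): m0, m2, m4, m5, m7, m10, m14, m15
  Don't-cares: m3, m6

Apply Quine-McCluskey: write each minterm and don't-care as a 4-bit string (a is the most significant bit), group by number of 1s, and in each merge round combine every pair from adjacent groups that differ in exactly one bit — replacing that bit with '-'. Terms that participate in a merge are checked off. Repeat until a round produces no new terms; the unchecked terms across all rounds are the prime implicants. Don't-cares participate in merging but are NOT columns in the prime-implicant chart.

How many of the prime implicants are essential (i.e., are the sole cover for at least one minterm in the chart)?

size-2^0 implicants → 0000(✓)  0010(✓)  0011(✓)  0100(✓)  0101(✓)  0110(✓)  0111(✓)  1010(✓)  1110(✓)  1111(✓)
size-2^1 implicants → -010(✓)  -110(✓)  -111(✓)  0-00(✓)  0-10(✓)  0-11(✓)  00-0(✓)  001-(✓)  01-0(✓)  01-1(✓)  010-(✓)  011-(✓)  1-10(✓)  111-(✓)
size-2^2 implicants → --10  -11-  0--0  0-1-  01--
Unchecked terms (primes): --10, -11-, 0--0, 0-1-, 01--
Minterm coverage:
  m0 ⊆ 0--0 [E]
  m2 ⊆ --10,0--0,0-1-
  m4 ⊆ 0--0,01--
  m5 ⊆ 01-- [E]
  m7 ⊆ -11-,0-1-,01--
  m10 ⊆ --10 [E]
  m14 ⊆ --10,-11-
  m15 ⊆ -11- [E]
E = {--10, -11-, 0--0, 01--}

4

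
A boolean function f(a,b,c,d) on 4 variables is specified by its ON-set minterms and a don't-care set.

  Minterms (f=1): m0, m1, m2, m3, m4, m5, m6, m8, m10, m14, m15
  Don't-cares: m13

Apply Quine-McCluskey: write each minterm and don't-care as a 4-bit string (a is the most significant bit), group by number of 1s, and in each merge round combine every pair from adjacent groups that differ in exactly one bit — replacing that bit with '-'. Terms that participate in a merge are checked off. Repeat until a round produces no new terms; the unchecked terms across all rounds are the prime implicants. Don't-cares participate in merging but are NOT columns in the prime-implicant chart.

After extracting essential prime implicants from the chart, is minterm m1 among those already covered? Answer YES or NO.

YES

Round 0: 0000✓ 0001✓ 0010✓ 0011✓ 0100✓ 0101✓ 0110✓ 1000✓ 1010✓ 1101✓ 1110✓ 1111✓
Round 1: -000✓ -010✓ -101 -110✓ 0-00✓ 0-01✓ 0-10✓ 00-0✓ 00-1✓ 000-✓ 001-✓ 01-0✓ 010-✓ 1-10✓ 10-0✓ 11-1 111-
Round 2: --10 -0-0 0--0 0-0- 00--
PIs = {--10, -0-0, -101, 0--0, 0-0-, 00--, 11-1, 111-}
Coverage chart:
  m0: -0-0,0--0,0-0-,00--
  m1: 0-0-,00--
  m2: --10,-0-0,0--0,00--
  m3: 00-- ←essential
  m4: 0--0,0-0-
  m5: -101,0-0-
  m6: --10,0--0
  m8: -0-0 ←essential
  m10: --10,-0-0
  m14: --10,111-
  m15: 11-1,111-
Essential: -0-0, 00--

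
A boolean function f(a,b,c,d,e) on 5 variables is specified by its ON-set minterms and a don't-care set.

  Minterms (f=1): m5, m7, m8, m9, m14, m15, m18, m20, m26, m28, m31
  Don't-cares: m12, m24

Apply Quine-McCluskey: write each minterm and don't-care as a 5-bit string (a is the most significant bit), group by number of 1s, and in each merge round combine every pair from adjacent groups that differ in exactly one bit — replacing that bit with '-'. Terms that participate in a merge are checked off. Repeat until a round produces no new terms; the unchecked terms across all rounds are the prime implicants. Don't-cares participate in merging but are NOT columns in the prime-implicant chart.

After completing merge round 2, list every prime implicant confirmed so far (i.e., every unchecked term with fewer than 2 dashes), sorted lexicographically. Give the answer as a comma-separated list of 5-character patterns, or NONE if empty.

-1111, 0-111, 001-1, 0100-, 011-0, 0111-, 1-010, 1-100, 110-0

Round 0: 00101✓ 00111✓ 01000✓ 01001✓ 01100✓ 01110✓ 01111✓ 10010✓ 10100✓ 11000✓ 11010✓ 11100✓ 11111✓
Round 1: -1000✓ -1100✓ -1111 0-111 001-1 01-00✓ 0100- 011-0 0111- 1-010 1-100 11-00✓ 110-0
Round 2: -1-00
PIs = {-1-00, -1111, 0-111, 001-1, 0100-, 011-0, 0111-, 1-010, 1-100, 110-0}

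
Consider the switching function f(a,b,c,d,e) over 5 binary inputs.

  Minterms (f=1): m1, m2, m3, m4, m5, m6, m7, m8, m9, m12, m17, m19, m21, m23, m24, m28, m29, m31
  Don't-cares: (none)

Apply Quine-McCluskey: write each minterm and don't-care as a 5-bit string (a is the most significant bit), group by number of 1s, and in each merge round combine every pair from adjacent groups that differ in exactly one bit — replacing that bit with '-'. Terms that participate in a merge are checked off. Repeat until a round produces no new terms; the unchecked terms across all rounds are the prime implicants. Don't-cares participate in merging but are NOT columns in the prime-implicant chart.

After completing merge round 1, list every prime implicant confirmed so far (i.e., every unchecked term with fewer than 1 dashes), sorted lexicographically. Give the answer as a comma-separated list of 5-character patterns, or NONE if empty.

NONE

Round 0: 00001✓ 00010✓ 00011✓ 00100✓ 00101✓ 00110✓ 00111✓ 01000✓ 01001✓ 01100✓ 10001✓ 10011✓ 10101✓ 10111✓ 11000✓ 11100✓ 11101✓ 11111✓
Round 1: -0001✓ -0011✓ -0101✓ -0111✓ -1000✓ -1100✓ 0-001 0-100 00-01✓ 00-10✓ 00-11✓ 000-1✓ 0001-✓ 001-0✓ 001-1✓ 0010-✓ 0011-✓ 01-00✓ 0100- 1-101✓ 1-111✓ 10-01✓ 10-11✓ 100-1✓ 101-1✓ 11-00✓ 111-1✓ 1110-
Round 2: -0-01✓ -0-11✓ -00-1✓ -01-1✓ -1-00 00--1✓ 00-1- 001-- 1-1-1 10--1✓
Round 3: -0--1
PIs = {-0--1, -1-00, 0-001, 0-100, 00-1-, 001--, 0100-, 1-1-1, 1110-}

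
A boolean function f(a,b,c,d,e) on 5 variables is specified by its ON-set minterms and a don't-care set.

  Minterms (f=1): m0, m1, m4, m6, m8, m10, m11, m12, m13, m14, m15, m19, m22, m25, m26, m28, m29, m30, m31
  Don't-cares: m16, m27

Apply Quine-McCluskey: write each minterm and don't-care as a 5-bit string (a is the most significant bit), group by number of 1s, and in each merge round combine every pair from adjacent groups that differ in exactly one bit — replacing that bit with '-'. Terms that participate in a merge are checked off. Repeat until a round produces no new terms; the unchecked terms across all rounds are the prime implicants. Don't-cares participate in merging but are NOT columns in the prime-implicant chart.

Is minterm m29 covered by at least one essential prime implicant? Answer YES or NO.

YES

[col 0] 00000*, 00001*, 00100*, 00110*, 01000*, 01010*, 01011*, 01100*, 01101*, 01110*, 01111*, 10000*, 10011*, 10110*, 11001*, 11010*, 11011*, 11100*, 11101*, 11110*, 11111*
[col 1] -0000, -0110*, -1010*, -1011*, -1100*, -1101*, -1110*, -1111*, 0-000*, 0-100*, 0-110*, 00-00*, 0000-, 001-0*, 01-00*, 01-10*, 01-11*, 010-0*, 0101-*, 011-0*, 011-1*, 0110-*, 0111-*, 1-011, 1-110*, 11-01*, 11-10*, 11-11*, 110-1*, 1101-*, 111-0*, 111-1*, 1110-*, 1111-*
[col 2] --110, -1-10*, -1-11*, -101-*, -11-0*, -11-1*, -110-*, -111-*, 0--00, 0-1-0, 01--0, 01-1-*, 011--*, 11--1, 11-1-*, 111--*
[col 3] -1-1-, -11--
Prime implicants: --110, -0000, -1-1-, -11--, 0--00, 0-1-0, 0000-, 01--0, 1-011, 11--1
PI chart (minterm → PIs covering it):
  0 | -0000,0--00,0000-
  1 | 0000-  (sole → essential)
  4 | 0--00,0-1-0
  6 | --110,0-1-0
  8 | 0--00,01--0
  10 | -1-1-,01--0
  11 | -1-1-  (sole → essential)
  12 | -11--,0--00,0-1-0,01--0
  13 | -11--  (sole → essential)
  14 | --110,-1-1-,-11--,0-1-0,01--0
  15 | -1-1-,-11--
  19 | 1-011  (sole → essential)
  22 | --110  (sole → essential)
  25 | 11--1  (sole → essential)
  26 | -1-1-  (sole → essential)
  28 | -11--  (sole → essential)
  29 | -11--,11--1
  30 | --110,-1-1-,-11--
  31 | -1-1-,-11--,11--1
Essential prime implicants: --110, -1-1-, -11--, 0000-, 1-011, 11--1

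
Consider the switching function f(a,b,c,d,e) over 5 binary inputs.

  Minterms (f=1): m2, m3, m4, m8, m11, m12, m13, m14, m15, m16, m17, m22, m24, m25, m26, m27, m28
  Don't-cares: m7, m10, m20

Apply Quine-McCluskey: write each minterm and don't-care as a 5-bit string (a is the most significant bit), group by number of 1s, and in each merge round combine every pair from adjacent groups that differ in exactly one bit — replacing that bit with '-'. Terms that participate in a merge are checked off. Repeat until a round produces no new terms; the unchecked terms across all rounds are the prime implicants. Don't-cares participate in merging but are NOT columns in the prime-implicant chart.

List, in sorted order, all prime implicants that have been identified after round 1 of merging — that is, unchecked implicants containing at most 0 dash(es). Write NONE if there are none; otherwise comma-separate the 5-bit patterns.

NONE

Round 0: 00010✓ 00011✓ 00100✓ 00111✓ 01000✓ 01010✓ 01011✓ 01100✓ 01101✓ 01110✓ 01111✓ 10000✓ 10001✓ 10100✓ 10110✓ 11000✓ 11001✓ 11010✓ 11011✓ 11100✓
Round 1: -0100✓ -1000✓ -1010✓ -1011✓ -1100✓ 0-010✓ 0-011✓ 0-100✓ 0-111✓ 00-11✓ 0001-✓ 01-00✓ 01-10✓ 01-11✓ 010-0✓ 0101-✓ 011-0✓ 011-1✓ 0110-✓ 0111-✓ 1-000✓ 1-001✓ 1-100✓ 10-00✓ 1000-✓ 101-0 11-00✓ 110-0✓ 110-1✓ 1100-✓ 1101-✓
Round 2: --100 -1-00 -10-0 -101- 0--11 0-01- 01--0 01-1- 011-- 1--00 1-00- 110--
PIs = {--100, -1-00, -10-0, -101-, 0--11, 0-01-, 01--0, 01-1-, 011--, 1--00, 1-00-, 101-0, 110--}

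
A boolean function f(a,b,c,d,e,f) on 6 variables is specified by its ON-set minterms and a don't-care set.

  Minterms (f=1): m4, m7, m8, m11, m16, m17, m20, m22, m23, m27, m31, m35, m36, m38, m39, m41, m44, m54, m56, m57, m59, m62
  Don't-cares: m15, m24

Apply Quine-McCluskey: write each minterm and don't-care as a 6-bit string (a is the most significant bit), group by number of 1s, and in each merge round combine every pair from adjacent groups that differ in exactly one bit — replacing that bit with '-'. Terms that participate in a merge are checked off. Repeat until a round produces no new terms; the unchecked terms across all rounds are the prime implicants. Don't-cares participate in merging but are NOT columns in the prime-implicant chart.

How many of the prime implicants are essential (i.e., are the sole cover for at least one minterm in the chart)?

size-2^0 implicants → 000100(✓)  000111(✓)  001000(✓)  001011(✓)  001111(✓)  010000(✓)  010001(✓)  010100(✓)  010110(✓)  010111(✓)  011000(✓)  011011(✓)  011111(✓)  100011(✓)  100100(✓)  100110(✓)  100111(✓)  101001(✓)  101100(✓)  110110(✓)  111000(✓)  111001(✓)  111011(✓)  111110(✓)
size-2^1 implicants → -00100  -00111  -10110  -11000  -11011  0-0100  0-0111(✓)  0-1000  0-1011(✓)  0-1111(✓)  00-111(✓)  001-11(✓)  01-000  01-111(✓)  010-00  01000-  0101-0  01011-  011-11(✓)  1-0110  1-1001  10-100  100-11  1001-0  10011-  11-110  1110-1  11100-
size-2^2 implicants → 0--111  0-1-11
Unchecked terms (primes): -00100, -00111, -10110, -11000, -11011, 0--111, 0-0100, 0-1-11, 0-1000, 01-000, 010-00, 01000-, 0101-0, 01011-, 1-0110, 1-1001, 10-100, 100-11, 1001-0, 10011-, 11-110, 1110-1, 11100-
Minterm coverage:
  m4 ⊆ -00100,0-0100
  m7 ⊆ -00111,0--111
  m8 ⊆ 0-1000 [E]
  m11 ⊆ 0-1-11 [E]
  m16 ⊆ 01-000,010-00,01000-
  m17 ⊆ 01000- [E]
  m20 ⊆ 0-0100,010-00,0101-0
  m22 ⊆ -10110,0101-0,01011-
  m23 ⊆ 0--111,01011-
  m27 ⊆ -11011,0-1-11
  m31 ⊆ 0--111,0-1-11
  m35 ⊆ 100-11 [E]
  m36 ⊆ -00100,10-100,1001-0
  m38 ⊆ 1-0110,1001-0,10011-
  m39 ⊆ -00111,100-11,10011-
  m41 ⊆ 1-1001 [E]
  m44 ⊆ 10-100 [E]
  m54 ⊆ -10110,1-0110,11-110
  m56 ⊆ -11000,11100-
  m57 ⊆ 1-1001,1110-1,11100-
  m59 ⊆ -11011,1110-1
  m62 ⊆ 11-110 [E]
E = {0-1-11, 0-1000, 01000-, 1-1001, 10-100, 100-11, 11-110}

7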